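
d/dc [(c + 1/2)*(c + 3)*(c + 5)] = 3*c^2 + 17*c + 19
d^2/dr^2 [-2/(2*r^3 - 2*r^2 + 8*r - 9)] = 8*((3*r - 1)*(2*r^3 - 2*r^2 + 8*r - 9) - 2*(3*r^2 - 2*r + 4)^2)/(2*r^3 - 2*r^2 + 8*r - 9)^3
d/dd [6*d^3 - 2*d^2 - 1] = 2*d*(9*d - 2)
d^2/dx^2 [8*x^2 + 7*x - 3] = 16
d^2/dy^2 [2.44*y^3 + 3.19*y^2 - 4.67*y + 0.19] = 14.64*y + 6.38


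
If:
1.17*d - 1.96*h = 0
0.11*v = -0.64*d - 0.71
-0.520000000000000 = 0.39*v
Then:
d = -0.88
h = -0.53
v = -1.33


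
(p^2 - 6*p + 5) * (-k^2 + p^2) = -k^2*p^2 + 6*k^2*p - 5*k^2 + p^4 - 6*p^3 + 5*p^2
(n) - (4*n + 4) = -3*n - 4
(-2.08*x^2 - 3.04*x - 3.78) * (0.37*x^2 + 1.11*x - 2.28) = -0.7696*x^4 - 3.4336*x^3 - 0.0306000000000006*x^2 + 2.7354*x + 8.6184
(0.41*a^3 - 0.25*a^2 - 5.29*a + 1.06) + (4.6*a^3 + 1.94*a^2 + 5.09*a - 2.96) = 5.01*a^3 + 1.69*a^2 - 0.2*a - 1.9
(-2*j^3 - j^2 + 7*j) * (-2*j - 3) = 4*j^4 + 8*j^3 - 11*j^2 - 21*j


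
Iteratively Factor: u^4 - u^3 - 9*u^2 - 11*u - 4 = (u - 4)*(u^3 + 3*u^2 + 3*u + 1) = (u - 4)*(u + 1)*(u^2 + 2*u + 1) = (u - 4)*(u + 1)^2*(u + 1)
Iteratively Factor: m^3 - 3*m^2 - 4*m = (m + 1)*(m^2 - 4*m) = m*(m + 1)*(m - 4)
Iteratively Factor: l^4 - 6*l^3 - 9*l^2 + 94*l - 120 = (l + 4)*(l^3 - 10*l^2 + 31*l - 30) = (l - 3)*(l + 4)*(l^2 - 7*l + 10) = (l - 3)*(l - 2)*(l + 4)*(l - 5)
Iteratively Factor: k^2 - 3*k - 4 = (k + 1)*(k - 4)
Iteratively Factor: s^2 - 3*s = (s)*(s - 3)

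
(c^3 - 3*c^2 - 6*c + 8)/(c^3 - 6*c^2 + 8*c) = (c^2 + c - 2)/(c*(c - 2))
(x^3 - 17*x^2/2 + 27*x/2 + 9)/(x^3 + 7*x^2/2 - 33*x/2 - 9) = (x - 6)/(x + 6)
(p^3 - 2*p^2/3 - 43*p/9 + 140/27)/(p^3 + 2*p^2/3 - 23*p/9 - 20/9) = (9*p^2 + 9*p - 28)/(3*(3*p^2 + 7*p + 4))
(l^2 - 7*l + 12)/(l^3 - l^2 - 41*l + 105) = (l - 4)/(l^2 + 2*l - 35)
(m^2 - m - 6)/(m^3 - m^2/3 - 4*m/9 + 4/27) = 27*(m^2 - m - 6)/(27*m^3 - 9*m^2 - 12*m + 4)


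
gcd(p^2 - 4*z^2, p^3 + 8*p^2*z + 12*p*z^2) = p + 2*z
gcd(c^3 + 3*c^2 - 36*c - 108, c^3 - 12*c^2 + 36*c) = c - 6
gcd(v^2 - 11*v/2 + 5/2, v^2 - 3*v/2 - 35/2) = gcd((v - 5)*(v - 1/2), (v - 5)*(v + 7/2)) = v - 5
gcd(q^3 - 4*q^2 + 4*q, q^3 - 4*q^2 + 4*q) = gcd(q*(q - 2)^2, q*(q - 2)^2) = q^3 - 4*q^2 + 4*q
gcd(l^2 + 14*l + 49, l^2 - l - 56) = l + 7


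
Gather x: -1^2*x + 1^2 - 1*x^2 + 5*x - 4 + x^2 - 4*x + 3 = 0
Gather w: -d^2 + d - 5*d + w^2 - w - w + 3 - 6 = -d^2 - 4*d + w^2 - 2*w - 3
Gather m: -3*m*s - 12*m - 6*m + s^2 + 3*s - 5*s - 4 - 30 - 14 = m*(-3*s - 18) + s^2 - 2*s - 48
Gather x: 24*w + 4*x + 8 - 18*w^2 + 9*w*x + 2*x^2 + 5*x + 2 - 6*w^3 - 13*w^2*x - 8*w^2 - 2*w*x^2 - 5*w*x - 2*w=-6*w^3 - 26*w^2 + 22*w + x^2*(2 - 2*w) + x*(-13*w^2 + 4*w + 9) + 10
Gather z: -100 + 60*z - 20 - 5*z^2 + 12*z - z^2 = -6*z^2 + 72*z - 120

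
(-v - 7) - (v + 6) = -2*v - 13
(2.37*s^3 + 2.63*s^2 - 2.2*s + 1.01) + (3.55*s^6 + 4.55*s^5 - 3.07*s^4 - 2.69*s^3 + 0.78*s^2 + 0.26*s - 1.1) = 3.55*s^6 + 4.55*s^5 - 3.07*s^4 - 0.32*s^3 + 3.41*s^2 - 1.94*s - 0.0900000000000001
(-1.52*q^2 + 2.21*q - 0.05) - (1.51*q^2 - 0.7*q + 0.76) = -3.03*q^2 + 2.91*q - 0.81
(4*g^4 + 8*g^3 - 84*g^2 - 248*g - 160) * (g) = 4*g^5 + 8*g^4 - 84*g^3 - 248*g^2 - 160*g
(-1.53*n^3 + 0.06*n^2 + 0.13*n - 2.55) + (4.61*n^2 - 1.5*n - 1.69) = -1.53*n^3 + 4.67*n^2 - 1.37*n - 4.24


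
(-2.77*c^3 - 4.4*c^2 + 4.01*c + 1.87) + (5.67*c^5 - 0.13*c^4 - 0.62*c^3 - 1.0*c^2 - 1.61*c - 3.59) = 5.67*c^5 - 0.13*c^4 - 3.39*c^3 - 5.4*c^2 + 2.4*c - 1.72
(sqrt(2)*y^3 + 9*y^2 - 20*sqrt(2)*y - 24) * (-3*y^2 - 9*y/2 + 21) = -3*sqrt(2)*y^5 - 27*y^4 - 9*sqrt(2)*y^4/2 - 81*y^3/2 + 81*sqrt(2)*y^3 + 90*sqrt(2)*y^2 + 261*y^2 - 420*sqrt(2)*y + 108*y - 504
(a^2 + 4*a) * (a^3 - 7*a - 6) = a^5 + 4*a^4 - 7*a^3 - 34*a^2 - 24*a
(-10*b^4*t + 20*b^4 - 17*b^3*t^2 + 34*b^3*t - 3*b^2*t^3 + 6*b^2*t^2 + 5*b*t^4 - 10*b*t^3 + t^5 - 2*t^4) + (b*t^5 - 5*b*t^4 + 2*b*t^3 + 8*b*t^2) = -10*b^4*t + 20*b^4 - 17*b^3*t^2 + 34*b^3*t - 3*b^2*t^3 + 6*b^2*t^2 + b*t^5 - 8*b*t^3 + 8*b*t^2 + t^5 - 2*t^4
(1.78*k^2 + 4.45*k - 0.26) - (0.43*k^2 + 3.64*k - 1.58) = 1.35*k^2 + 0.81*k + 1.32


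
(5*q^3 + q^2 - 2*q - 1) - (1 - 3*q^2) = 5*q^3 + 4*q^2 - 2*q - 2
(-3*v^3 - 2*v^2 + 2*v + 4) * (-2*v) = 6*v^4 + 4*v^3 - 4*v^2 - 8*v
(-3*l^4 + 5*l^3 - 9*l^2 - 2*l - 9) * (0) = 0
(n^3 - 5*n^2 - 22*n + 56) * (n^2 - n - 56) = n^5 - 6*n^4 - 73*n^3 + 358*n^2 + 1176*n - 3136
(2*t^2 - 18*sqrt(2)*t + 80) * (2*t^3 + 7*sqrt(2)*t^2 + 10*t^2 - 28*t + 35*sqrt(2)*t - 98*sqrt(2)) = 4*t^5 - 22*sqrt(2)*t^4 + 20*t^4 - 110*sqrt(2)*t^3 - 148*t^3 - 460*t^2 + 868*sqrt(2)*t^2 + 1288*t + 2800*sqrt(2)*t - 7840*sqrt(2)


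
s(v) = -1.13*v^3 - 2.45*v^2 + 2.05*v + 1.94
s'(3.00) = -43.16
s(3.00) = -44.47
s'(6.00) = -149.39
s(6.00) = -318.04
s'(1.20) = -8.71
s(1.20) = -1.08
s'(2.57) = -32.93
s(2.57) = -28.15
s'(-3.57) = -23.66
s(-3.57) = 14.81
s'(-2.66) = -8.90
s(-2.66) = 0.42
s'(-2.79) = -10.67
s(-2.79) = 1.69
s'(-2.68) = -9.17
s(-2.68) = 0.60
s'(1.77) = -17.24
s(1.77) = -8.37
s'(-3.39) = -20.30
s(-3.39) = 10.86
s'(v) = -3.39*v^2 - 4.9*v + 2.05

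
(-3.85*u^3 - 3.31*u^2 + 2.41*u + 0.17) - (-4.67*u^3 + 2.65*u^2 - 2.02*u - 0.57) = 0.82*u^3 - 5.96*u^2 + 4.43*u + 0.74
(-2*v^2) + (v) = -2*v^2 + v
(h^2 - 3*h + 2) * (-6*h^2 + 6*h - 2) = -6*h^4 + 24*h^3 - 32*h^2 + 18*h - 4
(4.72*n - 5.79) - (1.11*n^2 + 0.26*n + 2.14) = -1.11*n^2 + 4.46*n - 7.93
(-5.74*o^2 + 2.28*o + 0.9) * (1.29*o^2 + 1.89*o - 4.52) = -7.4046*o^4 - 7.9074*o^3 + 31.415*o^2 - 8.6046*o - 4.068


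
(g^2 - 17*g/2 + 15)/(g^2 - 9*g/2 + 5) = (g - 6)/(g - 2)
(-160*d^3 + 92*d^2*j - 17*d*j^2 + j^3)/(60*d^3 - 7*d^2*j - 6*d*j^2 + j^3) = (-8*d + j)/(3*d + j)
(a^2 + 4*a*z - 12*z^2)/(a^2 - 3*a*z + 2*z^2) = (-a - 6*z)/(-a + z)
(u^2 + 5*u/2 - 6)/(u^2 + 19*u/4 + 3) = 2*(2*u - 3)/(4*u + 3)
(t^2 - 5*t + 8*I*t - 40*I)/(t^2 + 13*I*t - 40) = (t - 5)/(t + 5*I)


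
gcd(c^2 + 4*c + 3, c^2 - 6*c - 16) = 1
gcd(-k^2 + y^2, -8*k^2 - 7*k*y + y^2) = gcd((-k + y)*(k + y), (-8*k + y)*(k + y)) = k + y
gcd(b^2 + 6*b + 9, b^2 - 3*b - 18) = b + 3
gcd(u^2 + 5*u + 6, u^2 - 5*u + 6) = 1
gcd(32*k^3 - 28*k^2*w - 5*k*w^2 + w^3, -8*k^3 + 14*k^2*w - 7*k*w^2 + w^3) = -k + w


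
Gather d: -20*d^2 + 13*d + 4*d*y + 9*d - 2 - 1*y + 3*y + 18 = -20*d^2 + d*(4*y + 22) + 2*y + 16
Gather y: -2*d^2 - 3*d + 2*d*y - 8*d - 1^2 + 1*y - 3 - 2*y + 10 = -2*d^2 - 11*d + y*(2*d - 1) + 6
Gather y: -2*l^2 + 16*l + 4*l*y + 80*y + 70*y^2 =-2*l^2 + 16*l + 70*y^2 + y*(4*l + 80)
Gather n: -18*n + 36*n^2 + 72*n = 36*n^2 + 54*n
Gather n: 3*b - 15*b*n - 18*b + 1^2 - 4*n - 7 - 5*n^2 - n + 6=-15*b - 5*n^2 + n*(-15*b - 5)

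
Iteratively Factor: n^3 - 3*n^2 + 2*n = (n - 1)*(n^2 - 2*n) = n*(n - 1)*(n - 2)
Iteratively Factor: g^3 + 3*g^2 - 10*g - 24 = (g + 2)*(g^2 + g - 12) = (g - 3)*(g + 2)*(g + 4)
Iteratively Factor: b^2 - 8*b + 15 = (b - 5)*(b - 3)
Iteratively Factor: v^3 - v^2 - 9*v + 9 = (v + 3)*(v^2 - 4*v + 3) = (v - 3)*(v + 3)*(v - 1)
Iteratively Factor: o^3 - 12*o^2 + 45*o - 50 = (o - 5)*(o^2 - 7*o + 10) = (o - 5)*(o - 2)*(o - 5)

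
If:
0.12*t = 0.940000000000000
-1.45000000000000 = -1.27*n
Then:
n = 1.14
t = 7.83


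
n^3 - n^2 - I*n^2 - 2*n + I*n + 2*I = (n - 2)*(n + 1)*(n - I)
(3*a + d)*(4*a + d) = 12*a^2 + 7*a*d + d^2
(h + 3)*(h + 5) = h^2 + 8*h + 15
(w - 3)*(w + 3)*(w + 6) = w^3 + 6*w^2 - 9*w - 54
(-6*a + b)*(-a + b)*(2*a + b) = 12*a^3 - 8*a^2*b - 5*a*b^2 + b^3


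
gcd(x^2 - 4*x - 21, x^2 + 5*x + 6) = x + 3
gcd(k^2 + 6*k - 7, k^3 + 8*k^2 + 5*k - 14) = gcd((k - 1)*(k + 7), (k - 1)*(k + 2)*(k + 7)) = k^2 + 6*k - 7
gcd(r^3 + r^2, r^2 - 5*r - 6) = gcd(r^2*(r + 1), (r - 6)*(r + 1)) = r + 1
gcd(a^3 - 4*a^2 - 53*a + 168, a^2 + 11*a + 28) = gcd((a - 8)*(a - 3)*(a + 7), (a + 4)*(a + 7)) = a + 7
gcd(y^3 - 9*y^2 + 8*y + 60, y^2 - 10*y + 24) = y - 6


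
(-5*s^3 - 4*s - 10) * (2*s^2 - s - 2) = -10*s^5 + 5*s^4 + 2*s^3 - 16*s^2 + 18*s + 20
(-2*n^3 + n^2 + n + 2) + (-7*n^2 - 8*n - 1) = -2*n^3 - 6*n^2 - 7*n + 1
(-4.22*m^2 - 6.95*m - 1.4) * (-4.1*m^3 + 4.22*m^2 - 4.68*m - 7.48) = 17.302*m^5 + 10.6866*m^4 - 3.8394*m^3 + 58.1836*m^2 + 58.538*m + 10.472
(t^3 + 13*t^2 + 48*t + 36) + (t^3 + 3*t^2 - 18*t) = 2*t^3 + 16*t^2 + 30*t + 36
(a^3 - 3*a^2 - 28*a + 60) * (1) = a^3 - 3*a^2 - 28*a + 60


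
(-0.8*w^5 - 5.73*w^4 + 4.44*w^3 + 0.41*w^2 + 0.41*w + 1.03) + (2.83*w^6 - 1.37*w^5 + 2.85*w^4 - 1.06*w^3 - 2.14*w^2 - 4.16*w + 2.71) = 2.83*w^6 - 2.17*w^5 - 2.88*w^4 + 3.38*w^3 - 1.73*w^2 - 3.75*w + 3.74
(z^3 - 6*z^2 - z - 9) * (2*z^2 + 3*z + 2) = 2*z^5 - 9*z^4 - 18*z^3 - 33*z^2 - 29*z - 18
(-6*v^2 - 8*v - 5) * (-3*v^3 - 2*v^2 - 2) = 18*v^5 + 36*v^4 + 31*v^3 + 22*v^2 + 16*v + 10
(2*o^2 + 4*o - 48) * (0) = 0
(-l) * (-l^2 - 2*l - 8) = l^3 + 2*l^2 + 8*l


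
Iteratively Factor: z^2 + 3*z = (z + 3)*(z)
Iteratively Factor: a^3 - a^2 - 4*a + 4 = (a - 2)*(a^2 + a - 2) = (a - 2)*(a - 1)*(a + 2)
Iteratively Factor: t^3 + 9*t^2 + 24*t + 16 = (t + 4)*(t^2 + 5*t + 4) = (t + 4)^2*(t + 1)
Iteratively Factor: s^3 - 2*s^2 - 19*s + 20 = (s - 1)*(s^2 - s - 20) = (s - 1)*(s + 4)*(s - 5)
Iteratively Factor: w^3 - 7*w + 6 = (w - 1)*(w^2 + w - 6) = (w - 2)*(w - 1)*(w + 3)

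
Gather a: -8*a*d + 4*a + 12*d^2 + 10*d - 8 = a*(4 - 8*d) + 12*d^2 + 10*d - 8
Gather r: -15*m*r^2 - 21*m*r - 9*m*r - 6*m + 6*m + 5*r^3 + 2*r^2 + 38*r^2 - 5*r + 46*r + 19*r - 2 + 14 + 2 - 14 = 5*r^3 + r^2*(40 - 15*m) + r*(60 - 30*m)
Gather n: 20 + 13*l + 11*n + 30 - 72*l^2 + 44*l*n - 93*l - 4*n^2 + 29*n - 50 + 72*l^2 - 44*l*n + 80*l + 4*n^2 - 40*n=0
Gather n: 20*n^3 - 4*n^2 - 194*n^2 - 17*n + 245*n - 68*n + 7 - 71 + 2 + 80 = 20*n^3 - 198*n^2 + 160*n + 18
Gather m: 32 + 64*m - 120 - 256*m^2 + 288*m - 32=-256*m^2 + 352*m - 120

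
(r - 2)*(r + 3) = r^2 + r - 6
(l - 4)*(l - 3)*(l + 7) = l^3 - 37*l + 84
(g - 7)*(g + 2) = g^2 - 5*g - 14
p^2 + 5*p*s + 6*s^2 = (p + 2*s)*(p + 3*s)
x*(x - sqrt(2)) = x^2 - sqrt(2)*x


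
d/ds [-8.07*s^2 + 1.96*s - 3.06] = 1.96 - 16.14*s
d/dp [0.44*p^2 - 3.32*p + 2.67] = 0.88*p - 3.32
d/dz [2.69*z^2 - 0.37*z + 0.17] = 5.38*z - 0.37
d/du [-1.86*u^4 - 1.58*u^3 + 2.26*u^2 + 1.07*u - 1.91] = -7.44*u^3 - 4.74*u^2 + 4.52*u + 1.07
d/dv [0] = 0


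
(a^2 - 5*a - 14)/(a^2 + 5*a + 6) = (a - 7)/(a + 3)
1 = 1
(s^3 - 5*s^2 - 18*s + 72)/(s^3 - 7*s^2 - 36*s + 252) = (s^2 + s - 12)/(s^2 - s - 42)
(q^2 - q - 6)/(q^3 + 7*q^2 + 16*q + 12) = (q - 3)/(q^2 + 5*q + 6)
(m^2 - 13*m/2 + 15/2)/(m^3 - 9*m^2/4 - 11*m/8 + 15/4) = 4*(m - 5)/(4*m^2 - 3*m - 10)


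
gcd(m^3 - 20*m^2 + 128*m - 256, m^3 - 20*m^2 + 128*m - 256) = m^3 - 20*m^2 + 128*m - 256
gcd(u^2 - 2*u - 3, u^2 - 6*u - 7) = u + 1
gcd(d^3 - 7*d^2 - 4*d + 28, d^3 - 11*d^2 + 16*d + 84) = d^2 - 5*d - 14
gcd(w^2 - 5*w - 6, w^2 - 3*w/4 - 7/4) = w + 1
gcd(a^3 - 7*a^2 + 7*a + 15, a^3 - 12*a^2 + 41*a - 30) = a - 5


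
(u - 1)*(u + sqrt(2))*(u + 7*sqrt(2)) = u^3 - u^2 + 8*sqrt(2)*u^2 - 8*sqrt(2)*u + 14*u - 14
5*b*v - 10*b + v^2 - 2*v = (5*b + v)*(v - 2)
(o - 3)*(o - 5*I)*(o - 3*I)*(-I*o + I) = -I*o^4 - 8*o^3 + 4*I*o^3 + 32*o^2 + 12*I*o^2 - 24*o - 60*I*o + 45*I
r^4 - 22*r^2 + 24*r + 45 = (r - 3)^2*(r + 1)*(r + 5)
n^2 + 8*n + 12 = (n + 2)*(n + 6)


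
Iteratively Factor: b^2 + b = (b + 1)*(b)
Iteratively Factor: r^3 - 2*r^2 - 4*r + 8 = (r - 2)*(r^2 - 4) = (r - 2)^2*(r + 2)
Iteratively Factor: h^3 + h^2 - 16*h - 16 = (h + 4)*(h^2 - 3*h - 4) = (h + 1)*(h + 4)*(h - 4)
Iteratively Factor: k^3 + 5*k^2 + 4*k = (k + 4)*(k^2 + k) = (k + 1)*(k + 4)*(k)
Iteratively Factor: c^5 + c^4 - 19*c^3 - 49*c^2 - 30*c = (c - 5)*(c^4 + 6*c^3 + 11*c^2 + 6*c) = (c - 5)*(c + 1)*(c^3 + 5*c^2 + 6*c) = (c - 5)*(c + 1)*(c + 2)*(c^2 + 3*c) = (c - 5)*(c + 1)*(c + 2)*(c + 3)*(c)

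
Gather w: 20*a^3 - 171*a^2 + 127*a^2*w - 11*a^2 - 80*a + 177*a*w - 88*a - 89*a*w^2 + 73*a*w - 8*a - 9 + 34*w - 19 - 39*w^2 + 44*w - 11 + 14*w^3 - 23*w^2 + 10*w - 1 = 20*a^3 - 182*a^2 - 176*a + 14*w^3 + w^2*(-89*a - 62) + w*(127*a^2 + 250*a + 88) - 40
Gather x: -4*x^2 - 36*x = -4*x^2 - 36*x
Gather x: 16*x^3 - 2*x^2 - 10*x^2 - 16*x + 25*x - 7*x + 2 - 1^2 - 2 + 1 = 16*x^3 - 12*x^2 + 2*x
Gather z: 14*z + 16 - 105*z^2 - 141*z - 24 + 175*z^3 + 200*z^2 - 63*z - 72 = 175*z^3 + 95*z^2 - 190*z - 80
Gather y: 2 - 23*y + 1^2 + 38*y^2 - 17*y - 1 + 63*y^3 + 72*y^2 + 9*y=63*y^3 + 110*y^2 - 31*y + 2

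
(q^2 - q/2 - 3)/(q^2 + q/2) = (2*q^2 - q - 6)/(q*(2*q + 1))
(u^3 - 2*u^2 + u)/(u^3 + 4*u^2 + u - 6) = u*(u - 1)/(u^2 + 5*u + 6)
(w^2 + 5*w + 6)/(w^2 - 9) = (w + 2)/(w - 3)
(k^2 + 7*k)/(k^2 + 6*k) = (k + 7)/(k + 6)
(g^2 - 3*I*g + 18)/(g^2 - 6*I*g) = (g + 3*I)/g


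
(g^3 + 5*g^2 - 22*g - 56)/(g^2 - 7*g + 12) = (g^2 + 9*g + 14)/(g - 3)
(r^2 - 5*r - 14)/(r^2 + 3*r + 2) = (r - 7)/(r + 1)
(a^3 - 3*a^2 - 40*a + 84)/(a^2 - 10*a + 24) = (a^3 - 3*a^2 - 40*a + 84)/(a^2 - 10*a + 24)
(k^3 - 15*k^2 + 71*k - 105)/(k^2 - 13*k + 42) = (k^2 - 8*k + 15)/(k - 6)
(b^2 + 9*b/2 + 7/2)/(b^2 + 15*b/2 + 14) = (b + 1)/(b + 4)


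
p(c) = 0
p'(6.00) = 0.00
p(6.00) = 0.00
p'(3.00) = 0.00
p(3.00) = 0.00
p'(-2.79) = 0.00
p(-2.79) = 0.00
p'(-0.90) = 0.00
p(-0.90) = 0.00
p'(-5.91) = 0.00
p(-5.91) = 0.00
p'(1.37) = 0.00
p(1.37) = 0.00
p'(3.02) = 0.00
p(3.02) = 0.00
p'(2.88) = 0.00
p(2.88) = 0.00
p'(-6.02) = 0.00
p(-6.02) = 0.00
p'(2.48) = 0.00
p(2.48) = 0.00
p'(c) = 0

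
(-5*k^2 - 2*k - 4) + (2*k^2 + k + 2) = -3*k^2 - k - 2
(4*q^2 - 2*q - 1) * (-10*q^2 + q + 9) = -40*q^4 + 24*q^3 + 44*q^2 - 19*q - 9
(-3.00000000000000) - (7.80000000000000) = -10.8000000000000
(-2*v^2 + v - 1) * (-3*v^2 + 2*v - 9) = 6*v^4 - 7*v^3 + 23*v^2 - 11*v + 9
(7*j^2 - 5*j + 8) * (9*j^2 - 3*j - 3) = 63*j^4 - 66*j^3 + 66*j^2 - 9*j - 24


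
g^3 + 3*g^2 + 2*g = g*(g + 1)*(g + 2)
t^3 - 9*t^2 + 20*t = t*(t - 5)*(t - 4)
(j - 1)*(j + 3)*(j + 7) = j^3 + 9*j^2 + 11*j - 21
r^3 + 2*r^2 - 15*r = r*(r - 3)*(r + 5)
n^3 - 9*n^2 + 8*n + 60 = (n - 6)*(n - 5)*(n + 2)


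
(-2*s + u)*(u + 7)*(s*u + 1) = -2*s^2*u^2 - 14*s^2*u + s*u^3 + 7*s*u^2 - 2*s*u - 14*s + u^2 + 7*u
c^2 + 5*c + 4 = (c + 1)*(c + 4)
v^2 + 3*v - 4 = (v - 1)*(v + 4)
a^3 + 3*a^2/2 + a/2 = a*(a + 1/2)*(a + 1)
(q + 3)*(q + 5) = q^2 + 8*q + 15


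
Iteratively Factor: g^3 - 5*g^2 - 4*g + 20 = (g - 5)*(g^2 - 4) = (g - 5)*(g + 2)*(g - 2)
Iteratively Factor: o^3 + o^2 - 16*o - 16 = (o + 1)*(o^2 - 16) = (o + 1)*(o + 4)*(o - 4)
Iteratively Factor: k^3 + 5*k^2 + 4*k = (k)*(k^2 + 5*k + 4) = k*(k + 4)*(k + 1)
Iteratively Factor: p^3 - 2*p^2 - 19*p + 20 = (p + 4)*(p^2 - 6*p + 5) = (p - 1)*(p + 4)*(p - 5)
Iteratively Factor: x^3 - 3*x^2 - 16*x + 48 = (x + 4)*(x^2 - 7*x + 12) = (x - 4)*(x + 4)*(x - 3)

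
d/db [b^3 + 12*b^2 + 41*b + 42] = 3*b^2 + 24*b + 41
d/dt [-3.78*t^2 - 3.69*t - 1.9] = -7.56*t - 3.69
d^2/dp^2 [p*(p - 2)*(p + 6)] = 6*p + 8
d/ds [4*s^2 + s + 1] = 8*s + 1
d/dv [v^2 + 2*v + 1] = 2*v + 2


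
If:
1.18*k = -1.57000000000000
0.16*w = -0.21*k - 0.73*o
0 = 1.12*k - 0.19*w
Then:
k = -1.33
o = 2.10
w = -7.84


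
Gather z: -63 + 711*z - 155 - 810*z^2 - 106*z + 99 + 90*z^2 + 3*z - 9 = -720*z^2 + 608*z - 128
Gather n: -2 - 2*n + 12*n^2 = 12*n^2 - 2*n - 2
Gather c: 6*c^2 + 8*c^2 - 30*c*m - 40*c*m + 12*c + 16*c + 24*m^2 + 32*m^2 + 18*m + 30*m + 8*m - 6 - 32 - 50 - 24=14*c^2 + c*(28 - 70*m) + 56*m^2 + 56*m - 112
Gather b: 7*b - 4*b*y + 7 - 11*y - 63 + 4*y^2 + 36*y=b*(7 - 4*y) + 4*y^2 + 25*y - 56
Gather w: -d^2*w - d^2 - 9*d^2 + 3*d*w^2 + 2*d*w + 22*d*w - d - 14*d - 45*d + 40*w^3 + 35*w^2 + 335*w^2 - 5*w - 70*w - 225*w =-10*d^2 - 60*d + 40*w^3 + w^2*(3*d + 370) + w*(-d^2 + 24*d - 300)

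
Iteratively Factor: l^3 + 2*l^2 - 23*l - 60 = (l - 5)*(l^2 + 7*l + 12) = (l - 5)*(l + 4)*(l + 3)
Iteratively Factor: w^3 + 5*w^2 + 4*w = (w)*(w^2 + 5*w + 4) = w*(w + 4)*(w + 1)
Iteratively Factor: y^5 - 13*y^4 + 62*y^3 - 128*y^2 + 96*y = (y - 3)*(y^4 - 10*y^3 + 32*y^2 - 32*y) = y*(y - 3)*(y^3 - 10*y^2 + 32*y - 32) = y*(y - 4)*(y - 3)*(y^2 - 6*y + 8) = y*(y - 4)*(y - 3)*(y - 2)*(y - 4)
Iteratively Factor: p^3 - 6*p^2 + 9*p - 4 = (p - 1)*(p^2 - 5*p + 4) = (p - 1)^2*(p - 4)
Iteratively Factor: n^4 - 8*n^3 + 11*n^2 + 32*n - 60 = (n - 5)*(n^3 - 3*n^2 - 4*n + 12) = (n - 5)*(n - 2)*(n^2 - n - 6) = (n - 5)*(n - 2)*(n + 2)*(n - 3)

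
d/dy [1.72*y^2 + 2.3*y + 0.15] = 3.44*y + 2.3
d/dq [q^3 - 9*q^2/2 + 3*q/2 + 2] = 3*q^2 - 9*q + 3/2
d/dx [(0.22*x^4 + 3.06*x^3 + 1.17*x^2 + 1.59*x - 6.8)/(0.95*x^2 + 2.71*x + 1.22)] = (0.418*x^5 + 4.6956*x^4 + 17.6588*x^3 + 12.8598*x^2 + 15.7748*x + 20.3678)/(0.9025*x^4 + 5.149*x^3 + 9.6621*x^2 + 6.6124*x + 1.4884)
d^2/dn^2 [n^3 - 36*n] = 6*n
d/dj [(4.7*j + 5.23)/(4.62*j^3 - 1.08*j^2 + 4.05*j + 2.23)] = (-43.428*j^3 - 67.4118*j^2 + 11.2968*j - 10.7005)/(21.3444*j^6 - 9.9792*j^5 + 38.5884*j^4 + 11.8572*j^3 + 11.5857*j^2 + 18.063*j + 4.9729)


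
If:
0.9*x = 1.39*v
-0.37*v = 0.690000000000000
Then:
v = -1.86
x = -2.88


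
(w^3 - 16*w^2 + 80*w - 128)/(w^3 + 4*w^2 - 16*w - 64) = (w^2 - 12*w + 32)/(w^2 + 8*w + 16)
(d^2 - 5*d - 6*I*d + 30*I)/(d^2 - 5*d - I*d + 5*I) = (d - 6*I)/(d - I)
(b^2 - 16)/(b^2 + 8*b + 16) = (b - 4)/(b + 4)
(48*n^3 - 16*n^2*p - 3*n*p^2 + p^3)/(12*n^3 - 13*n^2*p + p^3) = (-4*n + p)/(-n + p)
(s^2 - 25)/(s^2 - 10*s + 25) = (s + 5)/(s - 5)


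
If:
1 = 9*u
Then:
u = 1/9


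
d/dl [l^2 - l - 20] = 2*l - 1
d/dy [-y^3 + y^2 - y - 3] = -3*y^2 + 2*y - 1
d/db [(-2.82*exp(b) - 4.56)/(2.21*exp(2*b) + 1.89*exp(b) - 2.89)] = (6.2322*exp(2*b) + 20.1552*exp(b) + 16.7682)*exp(b)/(4.8841*exp(4*b) + 8.3538*exp(3*b) - 9.2017*exp(2*b) - 10.9242*exp(b) + 8.3521)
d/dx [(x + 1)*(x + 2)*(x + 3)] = 3*x^2 + 12*x + 11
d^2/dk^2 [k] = 0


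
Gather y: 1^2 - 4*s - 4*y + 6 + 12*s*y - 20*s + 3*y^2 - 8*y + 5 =-24*s + 3*y^2 + y*(12*s - 12) + 12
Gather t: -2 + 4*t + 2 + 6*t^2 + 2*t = 6*t^2 + 6*t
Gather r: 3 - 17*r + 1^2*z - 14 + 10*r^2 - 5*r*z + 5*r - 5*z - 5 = 10*r^2 + r*(-5*z - 12) - 4*z - 16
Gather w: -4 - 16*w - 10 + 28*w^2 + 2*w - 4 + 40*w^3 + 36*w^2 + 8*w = 40*w^3 + 64*w^2 - 6*w - 18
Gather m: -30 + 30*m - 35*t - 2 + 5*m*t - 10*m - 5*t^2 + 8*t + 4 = m*(5*t + 20) - 5*t^2 - 27*t - 28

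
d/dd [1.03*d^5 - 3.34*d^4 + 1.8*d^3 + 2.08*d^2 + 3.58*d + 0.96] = 5.15*d^4 - 13.36*d^3 + 5.4*d^2 + 4.16*d + 3.58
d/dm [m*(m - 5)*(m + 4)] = 3*m^2 - 2*m - 20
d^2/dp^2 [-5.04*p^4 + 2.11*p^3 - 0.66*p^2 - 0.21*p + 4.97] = -60.48*p^2 + 12.66*p - 1.32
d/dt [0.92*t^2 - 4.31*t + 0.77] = 1.84*t - 4.31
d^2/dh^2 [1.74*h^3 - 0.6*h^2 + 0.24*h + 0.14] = 10.44*h - 1.2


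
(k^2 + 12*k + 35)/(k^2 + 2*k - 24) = (k^2 + 12*k + 35)/(k^2 + 2*k - 24)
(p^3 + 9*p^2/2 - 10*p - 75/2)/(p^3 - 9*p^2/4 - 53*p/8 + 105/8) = 4*(p + 5)/(4*p - 7)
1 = 1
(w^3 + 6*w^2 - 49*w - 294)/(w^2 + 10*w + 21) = (w^2 - w - 42)/(w + 3)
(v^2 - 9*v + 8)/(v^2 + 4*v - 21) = (v^2 - 9*v + 8)/(v^2 + 4*v - 21)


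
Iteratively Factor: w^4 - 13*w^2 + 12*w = (w - 3)*(w^3 + 3*w^2 - 4*w) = (w - 3)*(w + 4)*(w^2 - w) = (w - 3)*(w - 1)*(w + 4)*(w)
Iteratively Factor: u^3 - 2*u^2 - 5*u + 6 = (u - 3)*(u^2 + u - 2) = (u - 3)*(u - 1)*(u + 2)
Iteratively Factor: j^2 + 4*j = (j)*(j + 4)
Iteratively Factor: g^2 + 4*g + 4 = (g + 2)*(g + 2)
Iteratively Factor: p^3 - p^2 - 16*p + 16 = (p + 4)*(p^2 - 5*p + 4) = (p - 4)*(p + 4)*(p - 1)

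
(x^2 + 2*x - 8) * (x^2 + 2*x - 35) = x^4 + 4*x^3 - 39*x^2 - 86*x + 280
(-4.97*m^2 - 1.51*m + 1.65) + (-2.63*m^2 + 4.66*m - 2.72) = -7.6*m^2 + 3.15*m - 1.07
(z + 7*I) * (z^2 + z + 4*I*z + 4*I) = z^3 + z^2 + 11*I*z^2 - 28*z + 11*I*z - 28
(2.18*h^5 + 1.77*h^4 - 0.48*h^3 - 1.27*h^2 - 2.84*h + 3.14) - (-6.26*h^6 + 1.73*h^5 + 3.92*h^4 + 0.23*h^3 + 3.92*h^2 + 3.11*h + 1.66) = 6.26*h^6 + 0.45*h^5 - 2.15*h^4 - 0.71*h^3 - 5.19*h^2 - 5.95*h + 1.48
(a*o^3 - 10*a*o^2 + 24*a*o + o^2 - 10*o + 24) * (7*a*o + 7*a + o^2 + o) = 7*a^2*o^4 - 63*a^2*o^3 + 98*a^2*o^2 + 168*a^2*o + a*o^5 - 9*a*o^4 + 21*a*o^3 - 39*a*o^2 + 98*a*o + 168*a + o^4 - 9*o^3 + 14*o^2 + 24*o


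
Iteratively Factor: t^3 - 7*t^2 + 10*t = (t - 2)*(t^2 - 5*t) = t*(t - 2)*(t - 5)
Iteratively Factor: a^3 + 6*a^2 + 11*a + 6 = (a + 2)*(a^2 + 4*a + 3) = (a + 2)*(a + 3)*(a + 1)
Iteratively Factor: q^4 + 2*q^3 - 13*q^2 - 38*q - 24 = (q + 3)*(q^3 - q^2 - 10*q - 8) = (q + 1)*(q + 3)*(q^2 - 2*q - 8) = (q - 4)*(q + 1)*(q + 3)*(q + 2)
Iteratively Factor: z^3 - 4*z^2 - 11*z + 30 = (z + 3)*(z^2 - 7*z + 10) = (z - 2)*(z + 3)*(z - 5)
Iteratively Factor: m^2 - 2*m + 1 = (m - 1)*(m - 1)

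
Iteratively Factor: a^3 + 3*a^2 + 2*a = (a)*(a^2 + 3*a + 2) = a*(a + 1)*(a + 2)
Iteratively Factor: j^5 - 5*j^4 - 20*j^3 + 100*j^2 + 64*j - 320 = (j - 5)*(j^4 - 20*j^2 + 64) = (j - 5)*(j - 4)*(j^3 + 4*j^2 - 4*j - 16) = (j - 5)*(j - 4)*(j + 4)*(j^2 - 4) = (j - 5)*(j - 4)*(j - 2)*(j + 4)*(j + 2)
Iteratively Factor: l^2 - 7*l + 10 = (l - 5)*(l - 2)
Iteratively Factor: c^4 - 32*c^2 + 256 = (c + 4)*(c^3 - 4*c^2 - 16*c + 64) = (c - 4)*(c + 4)*(c^2 - 16) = (c - 4)^2*(c + 4)*(c + 4)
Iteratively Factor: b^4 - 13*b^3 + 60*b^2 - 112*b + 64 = (b - 4)*(b^3 - 9*b^2 + 24*b - 16) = (b - 4)^2*(b^2 - 5*b + 4) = (b - 4)^2*(b - 1)*(b - 4)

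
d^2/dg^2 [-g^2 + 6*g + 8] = -2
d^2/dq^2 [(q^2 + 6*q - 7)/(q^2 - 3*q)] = 6*(3*q^3 - 7*q^2 + 21*q - 21)/(q^3*(q^3 - 9*q^2 + 27*q - 27))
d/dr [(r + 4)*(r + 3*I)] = 2*r + 4 + 3*I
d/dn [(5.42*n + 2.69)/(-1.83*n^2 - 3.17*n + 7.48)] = (9.9186*n^2 + 9.8454*n + 49.0689)/(3.3489*n^4 + 11.6022*n^3 - 17.3279*n^2 - 47.4232*n + 55.9504)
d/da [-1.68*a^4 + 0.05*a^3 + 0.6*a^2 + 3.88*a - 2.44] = -6.72*a^3 + 0.15*a^2 + 1.2*a + 3.88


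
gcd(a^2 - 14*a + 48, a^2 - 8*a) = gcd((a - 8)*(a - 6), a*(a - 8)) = a - 8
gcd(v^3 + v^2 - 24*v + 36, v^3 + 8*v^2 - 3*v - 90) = v^2 + 3*v - 18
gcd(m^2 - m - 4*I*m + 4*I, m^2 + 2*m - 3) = m - 1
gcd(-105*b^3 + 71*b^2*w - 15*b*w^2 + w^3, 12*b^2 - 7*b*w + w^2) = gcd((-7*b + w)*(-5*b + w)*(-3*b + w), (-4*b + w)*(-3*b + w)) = -3*b + w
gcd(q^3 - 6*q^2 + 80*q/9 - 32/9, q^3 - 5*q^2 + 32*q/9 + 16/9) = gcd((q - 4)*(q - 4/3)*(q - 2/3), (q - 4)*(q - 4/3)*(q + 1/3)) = q^2 - 16*q/3 + 16/3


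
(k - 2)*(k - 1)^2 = k^3 - 4*k^2 + 5*k - 2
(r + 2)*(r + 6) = r^2 + 8*r + 12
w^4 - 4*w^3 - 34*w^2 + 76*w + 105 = (w - 7)*(w - 3)*(w + 1)*(w + 5)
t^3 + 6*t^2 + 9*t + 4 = (t + 1)^2*(t + 4)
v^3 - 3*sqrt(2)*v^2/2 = v^2*(v - 3*sqrt(2)/2)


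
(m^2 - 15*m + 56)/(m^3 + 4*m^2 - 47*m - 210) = (m - 8)/(m^2 + 11*m + 30)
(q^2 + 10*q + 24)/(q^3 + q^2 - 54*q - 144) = (q + 4)/(q^2 - 5*q - 24)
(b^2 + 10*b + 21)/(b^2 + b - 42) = (b + 3)/(b - 6)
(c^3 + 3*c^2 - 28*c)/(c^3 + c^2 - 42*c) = (c - 4)/(c - 6)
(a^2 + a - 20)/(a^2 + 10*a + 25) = (a - 4)/(a + 5)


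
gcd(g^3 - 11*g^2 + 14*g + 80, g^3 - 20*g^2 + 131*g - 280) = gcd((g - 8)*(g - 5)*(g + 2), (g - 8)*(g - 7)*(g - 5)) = g^2 - 13*g + 40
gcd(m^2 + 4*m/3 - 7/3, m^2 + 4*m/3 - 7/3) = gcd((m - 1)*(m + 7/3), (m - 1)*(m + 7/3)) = m^2 + 4*m/3 - 7/3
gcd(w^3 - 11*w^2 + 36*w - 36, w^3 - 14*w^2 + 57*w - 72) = w - 3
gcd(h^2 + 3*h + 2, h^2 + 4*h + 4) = h + 2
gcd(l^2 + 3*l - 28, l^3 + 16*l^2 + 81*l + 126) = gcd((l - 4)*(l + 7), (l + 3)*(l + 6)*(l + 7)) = l + 7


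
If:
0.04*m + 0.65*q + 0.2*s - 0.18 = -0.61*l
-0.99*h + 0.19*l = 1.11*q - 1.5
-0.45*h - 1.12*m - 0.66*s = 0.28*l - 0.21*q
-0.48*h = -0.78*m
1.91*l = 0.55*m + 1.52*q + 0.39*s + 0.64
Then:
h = 1.13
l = 0.46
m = 0.70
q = 0.42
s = -2.01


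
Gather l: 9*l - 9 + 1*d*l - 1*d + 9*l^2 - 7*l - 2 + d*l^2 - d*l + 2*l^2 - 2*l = -d + l^2*(d + 11) - 11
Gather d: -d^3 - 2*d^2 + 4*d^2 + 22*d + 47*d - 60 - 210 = -d^3 + 2*d^2 + 69*d - 270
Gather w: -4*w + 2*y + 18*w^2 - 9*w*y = 18*w^2 + w*(-9*y - 4) + 2*y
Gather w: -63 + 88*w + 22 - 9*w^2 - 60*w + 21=-9*w^2 + 28*w - 20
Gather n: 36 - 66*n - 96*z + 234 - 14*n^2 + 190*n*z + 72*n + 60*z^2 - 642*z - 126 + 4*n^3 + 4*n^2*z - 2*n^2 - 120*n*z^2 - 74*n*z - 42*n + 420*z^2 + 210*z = 4*n^3 + n^2*(4*z - 16) + n*(-120*z^2 + 116*z - 36) + 480*z^2 - 528*z + 144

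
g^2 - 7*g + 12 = (g - 4)*(g - 3)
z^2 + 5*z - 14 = (z - 2)*(z + 7)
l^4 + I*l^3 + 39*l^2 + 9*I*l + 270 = (l - 5*I)*(l - 3*I)*(l + 3*I)*(l + 6*I)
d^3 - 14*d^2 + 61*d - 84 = (d - 7)*(d - 4)*(d - 3)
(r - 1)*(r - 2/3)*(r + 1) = r^3 - 2*r^2/3 - r + 2/3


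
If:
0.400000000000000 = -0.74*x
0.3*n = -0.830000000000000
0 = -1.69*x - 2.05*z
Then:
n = -2.77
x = -0.54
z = 0.45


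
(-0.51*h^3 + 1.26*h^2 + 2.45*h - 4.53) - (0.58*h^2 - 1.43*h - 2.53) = -0.51*h^3 + 0.68*h^2 + 3.88*h - 2.0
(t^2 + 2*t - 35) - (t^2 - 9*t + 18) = 11*t - 53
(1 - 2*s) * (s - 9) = -2*s^2 + 19*s - 9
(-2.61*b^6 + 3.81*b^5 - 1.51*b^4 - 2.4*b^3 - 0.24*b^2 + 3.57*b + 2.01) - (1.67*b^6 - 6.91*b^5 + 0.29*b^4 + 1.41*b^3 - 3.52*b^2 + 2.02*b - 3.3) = -4.28*b^6 + 10.72*b^5 - 1.8*b^4 - 3.81*b^3 + 3.28*b^2 + 1.55*b + 5.31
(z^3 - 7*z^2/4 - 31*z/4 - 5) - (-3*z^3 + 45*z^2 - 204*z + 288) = 4*z^3 - 187*z^2/4 + 785*z/4 - 293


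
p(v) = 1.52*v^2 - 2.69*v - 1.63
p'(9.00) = 24.67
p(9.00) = 97.28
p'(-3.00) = -11.81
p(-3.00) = 20.12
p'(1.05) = 0.50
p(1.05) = -2.78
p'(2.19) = 3.97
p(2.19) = -0.23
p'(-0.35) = -3.75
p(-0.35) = -0.50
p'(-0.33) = -3.69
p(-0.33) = -0.58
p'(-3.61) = -13.66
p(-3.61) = 27.89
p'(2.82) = 5.88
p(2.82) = 2.87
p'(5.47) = 13.94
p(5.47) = 29.14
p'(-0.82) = -5.18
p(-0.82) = 1.60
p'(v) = 3.04*v - 2.69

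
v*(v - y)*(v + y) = v^3 - v*y^2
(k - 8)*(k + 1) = k^2 - 7*k - 8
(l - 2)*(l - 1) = l^2 - 3*l + 2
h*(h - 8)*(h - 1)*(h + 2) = h^4 - 7*h^3 - 10*h^2 + 16*h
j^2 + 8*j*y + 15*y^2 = (j + 3*y)*(j + 5*y)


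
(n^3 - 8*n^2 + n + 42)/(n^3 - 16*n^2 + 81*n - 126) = (n + 2)/(n - 6)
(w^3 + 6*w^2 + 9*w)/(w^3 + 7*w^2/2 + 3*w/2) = 2*(w + 3)/(2*w + 1)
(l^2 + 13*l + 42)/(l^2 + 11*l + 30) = (l + 7)/(l + 5)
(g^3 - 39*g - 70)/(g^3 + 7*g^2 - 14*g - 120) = (g^2 - 5*g - 14)/(g^2 + 2*g - 24)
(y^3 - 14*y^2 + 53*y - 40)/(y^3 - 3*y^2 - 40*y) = (y^2 - 6*y + 5)/(y*(y + 5))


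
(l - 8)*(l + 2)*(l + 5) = l^3 - l^2 - 46*l - 80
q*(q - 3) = q^2 - 3*q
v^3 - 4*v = v*(v - 2)*(v + 2)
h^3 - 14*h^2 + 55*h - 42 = (h - 7)*(h - 6)*(h - 1)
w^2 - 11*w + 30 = (w - 6)*(w - 5)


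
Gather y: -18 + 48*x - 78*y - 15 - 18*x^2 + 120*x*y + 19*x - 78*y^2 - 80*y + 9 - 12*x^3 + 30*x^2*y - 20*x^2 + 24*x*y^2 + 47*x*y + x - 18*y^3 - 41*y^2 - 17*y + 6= -12*x^3 - 38*x^2 + 68*x - 18*y^3 + y^2*(24*x - 119) + y*(30*x^2 + 167*x - 175) - 18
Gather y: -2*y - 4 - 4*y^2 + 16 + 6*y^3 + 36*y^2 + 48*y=6*y^3 + 32*y^2 + 46*y + 12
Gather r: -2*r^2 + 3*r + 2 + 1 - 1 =-2*r^2 + 3*r + 2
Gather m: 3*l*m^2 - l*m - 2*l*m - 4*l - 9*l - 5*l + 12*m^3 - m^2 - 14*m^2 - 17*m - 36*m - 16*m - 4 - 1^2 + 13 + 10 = -18*l + 12*m^3 + m^2*(3*l - 15) + m*(-3*l - 69) + 18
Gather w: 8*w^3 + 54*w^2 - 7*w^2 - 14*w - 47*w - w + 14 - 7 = 8*w^3 + 47*w^2 - 62*w + 7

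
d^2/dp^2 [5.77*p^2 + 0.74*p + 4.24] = 11.5400000000000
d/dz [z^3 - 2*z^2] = z*(3*z - 4)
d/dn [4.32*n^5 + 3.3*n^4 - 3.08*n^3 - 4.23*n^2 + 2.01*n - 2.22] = 21.6*n^4 + 13.2*n^3 - 9.24*n^2 - 8.46*n + 2.01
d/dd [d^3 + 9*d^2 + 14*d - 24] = 3*d^2 + 18*d + 14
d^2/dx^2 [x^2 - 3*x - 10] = 2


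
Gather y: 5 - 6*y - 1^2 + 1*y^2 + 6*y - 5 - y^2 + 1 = 0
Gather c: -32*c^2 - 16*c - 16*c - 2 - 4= -32*c^2 - 32*c - 6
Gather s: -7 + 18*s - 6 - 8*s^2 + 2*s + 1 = -8*s^2 + 20*s - 12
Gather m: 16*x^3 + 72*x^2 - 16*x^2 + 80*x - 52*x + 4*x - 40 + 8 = 16*x^3 + 56*x^2 + 32*x - 32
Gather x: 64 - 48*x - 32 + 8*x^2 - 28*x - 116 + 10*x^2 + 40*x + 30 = 18*x^2 - 36*x - 54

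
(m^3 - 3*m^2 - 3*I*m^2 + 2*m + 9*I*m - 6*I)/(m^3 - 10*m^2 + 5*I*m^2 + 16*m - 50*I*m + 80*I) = (m^2 - m*(1 + 3*I) + 3*I)/(m^2 + m*(-8 + 5*I) - 40*I)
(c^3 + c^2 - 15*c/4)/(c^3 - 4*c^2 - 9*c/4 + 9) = c*(2*c + 5)/(2*c^2 - 5*c - 12)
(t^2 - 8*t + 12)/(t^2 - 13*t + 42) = (t - 2)/(t - 7)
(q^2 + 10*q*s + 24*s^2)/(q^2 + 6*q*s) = (q + 4*s)/q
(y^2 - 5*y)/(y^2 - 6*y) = (y - 5)/(y - 6)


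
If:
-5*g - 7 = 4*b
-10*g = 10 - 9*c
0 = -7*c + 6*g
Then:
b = 119/32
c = -15/4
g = -35/8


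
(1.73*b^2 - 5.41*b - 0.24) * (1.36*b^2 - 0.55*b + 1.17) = 2.3528*b^4 - 8.3091*b^3 + 4.6732*b^2 - 6.1977*b - 0.2808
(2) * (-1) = -2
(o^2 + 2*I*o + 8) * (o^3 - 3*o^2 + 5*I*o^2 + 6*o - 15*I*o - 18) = o^5 - 3*o^4 + 7*I*o^4 + 4*o^3 - 21*I*o^3 - 12*o^2 + 52*I*o^2 + 48*o - 156*I*o - 144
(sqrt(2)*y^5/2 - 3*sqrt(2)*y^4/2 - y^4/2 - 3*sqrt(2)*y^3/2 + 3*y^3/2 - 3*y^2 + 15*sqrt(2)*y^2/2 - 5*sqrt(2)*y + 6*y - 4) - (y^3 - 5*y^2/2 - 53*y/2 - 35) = sqrt(2)*y^5/2 - 3*sqrt(2)*y^4/2 - y^4/2 - 3*sqrt(2)*y^3/2 + y^3/2 - y^2/2 + 15*sqrt(2)*y^2/2 - 5*sqrt(2)*y + 65*y/2 + 31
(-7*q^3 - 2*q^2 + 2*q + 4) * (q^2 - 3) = -7*q^5 - 2*q^4 + 23*q^3 + 10*q^2 - 6*q - 12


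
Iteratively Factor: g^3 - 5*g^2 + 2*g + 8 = (g + 1)*(g^2 - 6*g + 8) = (g - 2)*(g + 1)*(g - 4)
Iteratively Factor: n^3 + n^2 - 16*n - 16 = (n - 4)*(n^2 + 5*n + 4) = (n - 4)*(n + 1)*(n + 4)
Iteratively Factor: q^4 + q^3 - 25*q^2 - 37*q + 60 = (q - 1)*(q^3 + 2*q^2 - 23*q - 60) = (q - 5)*(q - 1)*(q^2 + 7*q + 12) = (q - 5)*(q - 1)*(q + 4)*(q + 3)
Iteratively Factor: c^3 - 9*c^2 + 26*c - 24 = (c - 4)*(c^2 - 5*c + 6) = (c - 4)*(c - 2)*(c - 3)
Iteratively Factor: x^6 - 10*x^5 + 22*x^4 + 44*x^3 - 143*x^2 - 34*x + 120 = (x - 1)*(x^5 - 9*x^4 + 13*x^3 + 57*x^2 - 86*x - 120) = (x - 4)*(x - 1)*(x^4 - 5*x^3 - 7*x^2 + 29*x + 30) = (x - 4)*(x - 1)*(x + 2)*(x^3 - 7*x^2 + 7*x + 15) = (x - 5)*(x - 4)*(x - 1)*(x + 2)*(x^2 - 2*x - 3) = (x - 5)*(x - 4)*(x - 3)*(x - 1)*(x + 2)*(x + 1)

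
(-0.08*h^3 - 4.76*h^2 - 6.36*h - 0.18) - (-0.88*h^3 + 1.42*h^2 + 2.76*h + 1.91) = 0.8*h^3 - 6.18*h^2 - 9.12*h - 2.09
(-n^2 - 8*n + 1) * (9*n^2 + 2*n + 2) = -9*n^4 - 74*n^3 - 9*n^2 - 14*n + 2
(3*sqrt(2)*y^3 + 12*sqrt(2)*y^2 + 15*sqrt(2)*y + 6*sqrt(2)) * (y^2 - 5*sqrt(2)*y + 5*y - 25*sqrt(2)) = 3*sqrt(2)*y^5 - 30*y^4 + 27*sqrt(2)*y^4 - 270*y^3 + 75*sqrt(2)*y^3 - 750*y^2 + 81*sqrt(2)*y^2 - 810*y + 30*sqrt(2)*y - 300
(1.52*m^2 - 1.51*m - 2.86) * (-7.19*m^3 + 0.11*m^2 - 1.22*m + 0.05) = -10.9288*m^5 + 11.0241*m^4 + 18.5429*m^3 + 1.6036*m^2 + 3.4137*m - 0.143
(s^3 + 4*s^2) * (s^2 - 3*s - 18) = s^5 + s^4 - 30*s^3 - 72*s^2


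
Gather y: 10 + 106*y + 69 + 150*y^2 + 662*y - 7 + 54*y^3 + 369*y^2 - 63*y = 54*y^3 + 519*y^2 + 705*y + 72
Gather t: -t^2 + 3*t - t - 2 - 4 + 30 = -t^2 + 2*t + 24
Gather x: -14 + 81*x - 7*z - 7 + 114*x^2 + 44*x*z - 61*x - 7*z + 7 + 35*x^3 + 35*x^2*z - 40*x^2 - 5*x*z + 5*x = 35*x^3 + x^2*(35*z + 74) + x*(39*z + 25) - 14*z - 14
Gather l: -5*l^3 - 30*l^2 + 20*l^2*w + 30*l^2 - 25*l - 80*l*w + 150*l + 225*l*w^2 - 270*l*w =-5*l^3 + 20*l^2*w + l*(225*w^2 - 350*w + 125)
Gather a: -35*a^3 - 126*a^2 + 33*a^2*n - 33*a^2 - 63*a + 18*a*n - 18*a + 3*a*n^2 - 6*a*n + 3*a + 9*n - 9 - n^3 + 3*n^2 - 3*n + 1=-35*a^3 + a^2*(33*n - 159) + a*(3*n^2 + 12*n - 78) - n^3 + 3*n^2 + 6*n - 8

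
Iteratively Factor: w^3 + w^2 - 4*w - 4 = (w + 1)*(w^2 - 4) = (w + 1)*(w + 2)*(w - 2)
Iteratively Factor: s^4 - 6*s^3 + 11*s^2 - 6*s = (s - 1)*(s^3 - 5*s^2 + 6*s) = (s - 2)*(s - 1)*(s^2 - 3*s) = (s - 3)*(s - 2)*(s - 1)*(s)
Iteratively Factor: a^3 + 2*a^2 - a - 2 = (a - 1)*(a^2 + 3*a + 2) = (a - 1)*(a + 1)*(a + 2)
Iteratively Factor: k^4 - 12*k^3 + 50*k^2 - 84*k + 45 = (k - 3)*(k^3 - 9*k^2 + 23*k - 15) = (k - 3)*(k - 1)*(k^2 - 8*k + 15) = (k - 3)^2*(k - 1)*(k - 5)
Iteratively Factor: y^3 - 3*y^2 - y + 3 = (y - 3)*(y^2 - 1) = (y - 3)*(y + 1)*(y - 1)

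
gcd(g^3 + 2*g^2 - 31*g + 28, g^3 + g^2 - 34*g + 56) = g^2 + 3*g - 28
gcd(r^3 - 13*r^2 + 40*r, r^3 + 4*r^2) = r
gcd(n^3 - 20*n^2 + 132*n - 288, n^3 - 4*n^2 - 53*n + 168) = n - 8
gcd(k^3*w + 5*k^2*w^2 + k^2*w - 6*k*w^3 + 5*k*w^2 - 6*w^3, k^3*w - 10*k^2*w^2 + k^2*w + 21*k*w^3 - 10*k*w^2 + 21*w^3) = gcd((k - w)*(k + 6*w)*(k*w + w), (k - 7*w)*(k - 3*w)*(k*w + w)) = k*w + w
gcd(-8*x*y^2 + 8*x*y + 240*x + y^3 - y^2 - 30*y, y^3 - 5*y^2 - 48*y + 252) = y - 6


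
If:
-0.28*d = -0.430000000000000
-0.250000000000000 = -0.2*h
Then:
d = 1.54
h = 1.25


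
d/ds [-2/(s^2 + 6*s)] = 4*(s + 3)/(s^2*(s + 6)^2)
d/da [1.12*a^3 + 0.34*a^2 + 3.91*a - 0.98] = 3.36*a^2 + 0.68*a + 3.91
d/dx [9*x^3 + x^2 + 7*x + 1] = 27*x^2 + 2*x + 7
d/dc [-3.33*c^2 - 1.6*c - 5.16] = -6.66*c - 1.6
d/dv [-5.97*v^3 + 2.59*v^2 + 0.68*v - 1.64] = -17.91*v^2 + 5.18*v + 0.68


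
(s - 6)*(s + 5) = s^2 - s - 30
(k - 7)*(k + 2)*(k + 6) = k^3 + k^2 - 44*k - 84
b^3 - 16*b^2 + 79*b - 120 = (b - 8)*(b - 5)*(b - 3)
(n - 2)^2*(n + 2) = n^3 - 2*n^2 - 4*n + 8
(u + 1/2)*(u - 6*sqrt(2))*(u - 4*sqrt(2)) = u^3 - 10*sqrt(2)*u^2 + u^2/2 - 5*sqrt(2)*u + 48*u + 24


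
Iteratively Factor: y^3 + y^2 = (y + 1)*(y^2) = y*(y + 1)*(y)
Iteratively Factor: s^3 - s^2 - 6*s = (s - 3)*(s^2 + 2*s) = s*(s - 3)*(s + 2)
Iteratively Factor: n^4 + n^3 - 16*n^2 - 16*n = (n + 4)*(n^3 - 3*n^2 - 4*n) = n*(n + 4)*(n^2 - 3*n - 4) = n*(n + 1)*(n + 4)*(n - 4)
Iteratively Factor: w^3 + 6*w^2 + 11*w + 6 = (w + 1)*(w^2 + 5*w + 6) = (w + 1)*(w + 2)*(w + 3)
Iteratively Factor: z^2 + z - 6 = (z + 3)*(z - 2)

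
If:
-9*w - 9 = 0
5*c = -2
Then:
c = -2/5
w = -1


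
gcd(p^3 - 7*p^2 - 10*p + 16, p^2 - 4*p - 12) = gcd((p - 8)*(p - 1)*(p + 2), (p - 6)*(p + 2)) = p + 2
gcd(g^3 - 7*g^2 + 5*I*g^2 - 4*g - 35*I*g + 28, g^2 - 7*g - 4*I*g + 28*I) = g - 7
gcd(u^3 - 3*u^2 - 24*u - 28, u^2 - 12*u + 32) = 1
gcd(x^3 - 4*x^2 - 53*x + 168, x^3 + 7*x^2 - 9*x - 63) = x^2 + 4*x - 21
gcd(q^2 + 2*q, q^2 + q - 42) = 1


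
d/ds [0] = 0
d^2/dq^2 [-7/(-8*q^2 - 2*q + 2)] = 7*(-16*q^2 - 4*q + (8*q + 1)^2 + 4)/(4*q^2 + q - 1)^3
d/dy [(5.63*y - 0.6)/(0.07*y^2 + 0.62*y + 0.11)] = (-0.3941*y^2 + 0.0840000000000001*y + 0.9913)/(0.0049*y^4 + 0.0868*y^3 + 0.3998*y^2 + 0.1364*y + 0.0121)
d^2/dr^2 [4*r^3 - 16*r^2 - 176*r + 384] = 24*r - 32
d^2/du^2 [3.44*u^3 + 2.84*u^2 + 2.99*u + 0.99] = 20.64*u + 5.68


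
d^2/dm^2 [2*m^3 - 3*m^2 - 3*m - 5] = 12*m - 6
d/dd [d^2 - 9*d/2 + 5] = 2*d - 9/2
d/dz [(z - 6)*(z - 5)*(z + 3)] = 3*z^2 - 16*z - 3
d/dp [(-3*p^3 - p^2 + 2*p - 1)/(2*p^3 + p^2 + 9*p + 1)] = (-p^4 - 62*p^3 - 14*p^2 + 11)/(4*p^6 + 4*p^5 + 37*p^4 + 22*p^3 + 83*p^2 + 18*p + 1)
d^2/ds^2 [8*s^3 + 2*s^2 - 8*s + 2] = 48*s + 4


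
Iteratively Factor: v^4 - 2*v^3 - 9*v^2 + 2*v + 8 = (v - 4)*(v^3 + 2*v^2 - v - 2) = (v - 4)*(v + 2)*(v^2 - 1) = (v - 4)*(v - 1)*(v + 2)*(v + 1)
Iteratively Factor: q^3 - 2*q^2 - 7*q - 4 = (q + 1)*(q^2 - 3*q - 4) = (q - 4)*(q + 1)*(q + 1)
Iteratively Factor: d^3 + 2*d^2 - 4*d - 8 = (d - 2)*(d^2 + 4*d + 4) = (d - 2)*(d + 2)*(d + 2)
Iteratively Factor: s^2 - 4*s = (s)*(s - 4)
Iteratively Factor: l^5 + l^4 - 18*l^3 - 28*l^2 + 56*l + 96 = (l + 2)*(l^4 - l^3 - 16*l^2 + 4*l + 48) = (l - 2)*(l + 2)*(l^3 + l^2 - 14*l - 24) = (l - 2)*(l + 2)^2*(l^2 - l - 12) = (l - 4)*(l - 2)*(l + 2)^2*(l + 3)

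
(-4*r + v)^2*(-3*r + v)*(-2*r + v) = 96*r^4 - 128*r^3*v + 62*r^2*v^2 - 13*r*v^3 + v^4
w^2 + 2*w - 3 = (w - 1)*(w + 3)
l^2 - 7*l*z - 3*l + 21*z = (l - 3)*(l - 7*z)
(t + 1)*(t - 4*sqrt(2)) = t^2 - 4*sqrt(2)*t + t - 4*sqrt(2)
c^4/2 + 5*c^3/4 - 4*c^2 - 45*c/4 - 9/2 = (c/2 + 1)*(c - 3)*(c + 1/2)*(c + 3)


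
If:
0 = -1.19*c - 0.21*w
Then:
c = -0.176470588235294*w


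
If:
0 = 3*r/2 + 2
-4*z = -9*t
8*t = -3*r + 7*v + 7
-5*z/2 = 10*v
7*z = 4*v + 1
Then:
No Solution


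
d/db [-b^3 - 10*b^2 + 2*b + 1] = -3*b^2 - 20*b + 2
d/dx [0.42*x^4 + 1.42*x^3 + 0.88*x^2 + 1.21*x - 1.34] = 1.68*x^3 + 4.26*x^2 + 1.76*x + 1.21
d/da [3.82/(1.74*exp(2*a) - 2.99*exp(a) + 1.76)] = (11.4218 - 13.2936*exp(a))*exp(a)/(1.74*exp(2*a) - 2.99*exp(a) + 1.76)^2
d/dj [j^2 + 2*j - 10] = 2*j + 2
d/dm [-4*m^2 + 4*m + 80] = 4 - 8*m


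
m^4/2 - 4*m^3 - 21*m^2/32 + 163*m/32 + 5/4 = (m/2 + 1/2)*(m - 8)*(m - 5/4)*(m + 1/4)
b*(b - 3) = b^2 - 3*b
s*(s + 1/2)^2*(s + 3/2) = s^4 + 5*s^3/2 + 7*s^2/4 + 3*s/8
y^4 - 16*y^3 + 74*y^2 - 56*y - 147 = (y - 7)^2*(y - 3)*(y + 1)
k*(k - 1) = k^2 - k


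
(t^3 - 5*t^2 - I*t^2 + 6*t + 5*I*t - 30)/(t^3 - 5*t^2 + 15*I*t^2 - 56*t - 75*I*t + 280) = (t^2 - I*t + 6)/(t^2 + 15*I*t - 56)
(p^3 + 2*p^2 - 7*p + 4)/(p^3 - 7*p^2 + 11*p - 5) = (p + 4)/(p - 5)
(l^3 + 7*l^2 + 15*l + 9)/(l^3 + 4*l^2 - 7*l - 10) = (l^2 + 6*l + 9)/(l^2 + 3*l - 10)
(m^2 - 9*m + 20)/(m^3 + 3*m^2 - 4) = (m^2 - 9*m + 20)/(m^3 + 3*m^2 - 4)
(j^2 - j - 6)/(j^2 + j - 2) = (j - 3)/(j - 1)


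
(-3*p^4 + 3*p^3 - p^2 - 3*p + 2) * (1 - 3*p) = 9*p^5 - 12*p^4 + 6*p^3 + 8*p^2 - 9*p + 2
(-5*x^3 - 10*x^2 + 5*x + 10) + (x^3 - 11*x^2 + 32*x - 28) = -4*x^3 - 21*x^2 + 37*x - 18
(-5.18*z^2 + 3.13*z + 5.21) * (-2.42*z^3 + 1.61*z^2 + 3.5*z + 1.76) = 12.5356*z^5 - 15.9144*z^4 - 25.6989*z^3 + 10.2263*z^2 + 23.7438*z + 9.1696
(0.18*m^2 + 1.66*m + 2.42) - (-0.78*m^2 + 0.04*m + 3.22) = 0.96*m^2 + 1.62*m - 0.8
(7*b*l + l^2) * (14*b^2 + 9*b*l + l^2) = 98*b^3*l + 77*b^2*l^2 + 16*b*l^3 + l^4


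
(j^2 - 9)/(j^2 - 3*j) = (j + 3)/j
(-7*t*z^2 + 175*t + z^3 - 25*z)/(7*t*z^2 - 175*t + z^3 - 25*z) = (-7*t + z)/(7*t + z)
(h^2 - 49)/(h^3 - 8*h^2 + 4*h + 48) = (h^2 - 49)/(h^3 - 8*h^2 + 4*h + 48)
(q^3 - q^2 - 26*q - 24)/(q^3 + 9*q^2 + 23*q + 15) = (q^2 - 2*q - 24)/(q^2 + 8*q + 15)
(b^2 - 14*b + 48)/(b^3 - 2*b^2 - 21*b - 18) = (b - 8)/(b^2 + 4*b + 3)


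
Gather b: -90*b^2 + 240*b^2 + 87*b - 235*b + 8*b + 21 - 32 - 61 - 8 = 150*b^2 - 140*b - 80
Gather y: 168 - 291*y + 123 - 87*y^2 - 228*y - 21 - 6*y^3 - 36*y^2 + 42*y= -6*y^3 - 123*y^2 - 477*y + 270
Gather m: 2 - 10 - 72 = -80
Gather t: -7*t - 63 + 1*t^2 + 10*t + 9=t^2 + 3*t - 54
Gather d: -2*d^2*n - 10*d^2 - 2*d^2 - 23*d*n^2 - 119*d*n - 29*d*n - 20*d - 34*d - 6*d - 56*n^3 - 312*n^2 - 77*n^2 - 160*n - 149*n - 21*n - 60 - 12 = d^2*(-2*n - 12) + d*(-23*n^2 - 148*n - 60) - 56*n^3 - 389*n^2 - 330*n - 72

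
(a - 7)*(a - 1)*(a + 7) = a^3 - a^2 - 49*a + 49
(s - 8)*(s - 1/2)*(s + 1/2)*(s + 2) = s^4 - 6*s^3 - 65*s^2/4 + 3*s/2 + 4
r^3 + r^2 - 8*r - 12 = (r - 3)*(r + 2)^2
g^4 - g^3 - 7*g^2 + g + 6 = (g - 3)*(g - 1)*(g + 1)*(g + 2)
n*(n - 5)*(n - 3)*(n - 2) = n^4 - 10*n^3 + 31*n^2 - 30*n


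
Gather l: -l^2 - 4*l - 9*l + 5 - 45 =-l^2 - 13*l - 40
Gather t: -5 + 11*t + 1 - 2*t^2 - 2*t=-2*t^2 + 9*t - 4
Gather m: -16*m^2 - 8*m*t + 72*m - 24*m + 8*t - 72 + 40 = -16*m^2 + m*(48 - 8*t) + 8*t - 32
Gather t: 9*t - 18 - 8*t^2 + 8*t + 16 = -8*t^2 + 17*t - 2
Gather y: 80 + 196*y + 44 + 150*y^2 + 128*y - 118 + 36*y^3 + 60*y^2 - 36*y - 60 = 36*y^3 + 210*y^2 + 288*y - 54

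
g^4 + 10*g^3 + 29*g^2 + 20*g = g*(g + 1)*(g + 4)*(g + 5)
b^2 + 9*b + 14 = (b + 2)*(b + 7)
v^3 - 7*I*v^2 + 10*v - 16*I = (v - 8*I)*(v - I)*(v + 2*I)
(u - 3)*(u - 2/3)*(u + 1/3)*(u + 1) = u^4 - 7*u^3/3 - 23*u^2/9 + 13*u/9 + 2/3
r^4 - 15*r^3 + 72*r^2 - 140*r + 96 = (r - 8)*(r - 3)*(r - 2)^2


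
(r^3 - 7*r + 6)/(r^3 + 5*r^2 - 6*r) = (r^2 + r - 6)/(r*(r + 6))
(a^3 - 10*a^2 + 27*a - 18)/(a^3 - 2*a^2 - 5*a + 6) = (a - 6)/(a + 2)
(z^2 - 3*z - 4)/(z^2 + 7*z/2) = 2*(z^2 - 3*z - 4)/(z*(2*z + 7))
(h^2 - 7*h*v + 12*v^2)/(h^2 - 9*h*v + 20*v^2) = (-h + 3*v)/(-h + 5*v)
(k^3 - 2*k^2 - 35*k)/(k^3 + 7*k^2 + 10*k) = (k - 7)/(k + 2)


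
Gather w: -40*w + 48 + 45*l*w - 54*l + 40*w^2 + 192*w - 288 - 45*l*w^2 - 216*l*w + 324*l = 270*l + w^2*(40 - 45*l) + w*(152 - 171*l) - 240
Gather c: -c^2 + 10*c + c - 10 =-c^2 + 11*c - 10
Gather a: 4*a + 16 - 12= 4*a + 4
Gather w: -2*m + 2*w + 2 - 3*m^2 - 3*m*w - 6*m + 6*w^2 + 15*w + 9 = -3*m^2 - 8*m + 6*w^2 + w*(17 - 3*m) + 11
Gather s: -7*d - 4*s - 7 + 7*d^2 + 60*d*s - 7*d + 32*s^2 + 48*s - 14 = 7*d^2 - 14*d + 32*s^2 + s*(60*d + 44) - 21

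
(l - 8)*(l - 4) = l^2 - 12*l + 32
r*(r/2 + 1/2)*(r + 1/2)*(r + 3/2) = r^4/2 + 3*r^3/2 + 11*r^2/8 + 3*r/8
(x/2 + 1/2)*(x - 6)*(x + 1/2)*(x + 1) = x^4/2 - 7*x^3/4 - 13*x^2/2 - 23*x/4 - 3/2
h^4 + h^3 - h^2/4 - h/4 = h*(h - 1/2)*(h + 1/2)*(h + 1)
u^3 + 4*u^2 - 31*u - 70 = (u - 5)*(u + 2)*(u + 7)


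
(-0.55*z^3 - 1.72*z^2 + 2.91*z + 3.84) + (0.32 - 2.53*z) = -0.55*z^3 - 1.72*z^2 + 0.38*z + 4.16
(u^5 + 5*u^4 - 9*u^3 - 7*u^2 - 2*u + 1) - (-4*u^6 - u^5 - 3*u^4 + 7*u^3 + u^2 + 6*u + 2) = 4*u^6 + 2*u^5 + 8*u^4 - 16*u^3 - 8*u^2 - 8*u - 1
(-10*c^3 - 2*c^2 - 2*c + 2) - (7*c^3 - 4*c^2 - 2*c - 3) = -17*c^3 + 2*c^2 + 5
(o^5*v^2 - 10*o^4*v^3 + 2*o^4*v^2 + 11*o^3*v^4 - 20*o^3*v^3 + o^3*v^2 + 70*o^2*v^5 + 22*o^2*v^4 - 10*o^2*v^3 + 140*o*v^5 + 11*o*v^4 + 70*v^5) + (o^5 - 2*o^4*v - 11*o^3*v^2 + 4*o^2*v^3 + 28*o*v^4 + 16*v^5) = o^5*v^2 + o^5 - 10*o^4*v^3 + 2*o^4*v^2 - 2*o^4*v + 11*o^3*v^4 - 20*o^3*v^3 - 10*o^3*v^2 + 70*o^2*v^5 + 22*o^2*v^4 - 6*o^2*v^3 + 140*o*v^5 + 39*o*v^4 + 86*v^5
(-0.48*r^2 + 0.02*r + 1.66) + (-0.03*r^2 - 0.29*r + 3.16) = -0.51*r^2 - 0.27*r + 4.82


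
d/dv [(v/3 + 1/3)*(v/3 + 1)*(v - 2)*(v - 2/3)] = 4*v^3/9 + 4*v^2/9 - 38*v/27 - 8/27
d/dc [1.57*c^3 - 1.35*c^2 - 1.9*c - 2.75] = 4.71*c^2 - 2.7*c - 1.9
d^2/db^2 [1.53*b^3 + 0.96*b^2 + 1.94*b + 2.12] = 9.18*b + 1.92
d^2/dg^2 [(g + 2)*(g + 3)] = 2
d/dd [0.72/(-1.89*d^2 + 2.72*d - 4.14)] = (2.7216*d - 1.9584)/(1.89*d^2 - 2.72*d + 4.14)^2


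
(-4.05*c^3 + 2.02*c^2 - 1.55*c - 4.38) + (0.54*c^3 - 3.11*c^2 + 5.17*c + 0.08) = -3.51*c^3 - 1.09*c^2 + 3.62*c - 4.3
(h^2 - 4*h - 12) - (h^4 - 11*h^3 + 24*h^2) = -h^4 + 11*h^3 - 23*h^2 - 4*h - 12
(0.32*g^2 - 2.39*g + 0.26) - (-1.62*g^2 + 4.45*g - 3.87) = 1.94*g^2 - 6.84*g + 4.13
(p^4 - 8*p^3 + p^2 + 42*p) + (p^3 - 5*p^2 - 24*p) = p^4 - 7*p^3 - 4*p^2 + 18*p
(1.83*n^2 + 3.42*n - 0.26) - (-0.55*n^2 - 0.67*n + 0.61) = 2.38*n^2 + 4.09*n - 0.87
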